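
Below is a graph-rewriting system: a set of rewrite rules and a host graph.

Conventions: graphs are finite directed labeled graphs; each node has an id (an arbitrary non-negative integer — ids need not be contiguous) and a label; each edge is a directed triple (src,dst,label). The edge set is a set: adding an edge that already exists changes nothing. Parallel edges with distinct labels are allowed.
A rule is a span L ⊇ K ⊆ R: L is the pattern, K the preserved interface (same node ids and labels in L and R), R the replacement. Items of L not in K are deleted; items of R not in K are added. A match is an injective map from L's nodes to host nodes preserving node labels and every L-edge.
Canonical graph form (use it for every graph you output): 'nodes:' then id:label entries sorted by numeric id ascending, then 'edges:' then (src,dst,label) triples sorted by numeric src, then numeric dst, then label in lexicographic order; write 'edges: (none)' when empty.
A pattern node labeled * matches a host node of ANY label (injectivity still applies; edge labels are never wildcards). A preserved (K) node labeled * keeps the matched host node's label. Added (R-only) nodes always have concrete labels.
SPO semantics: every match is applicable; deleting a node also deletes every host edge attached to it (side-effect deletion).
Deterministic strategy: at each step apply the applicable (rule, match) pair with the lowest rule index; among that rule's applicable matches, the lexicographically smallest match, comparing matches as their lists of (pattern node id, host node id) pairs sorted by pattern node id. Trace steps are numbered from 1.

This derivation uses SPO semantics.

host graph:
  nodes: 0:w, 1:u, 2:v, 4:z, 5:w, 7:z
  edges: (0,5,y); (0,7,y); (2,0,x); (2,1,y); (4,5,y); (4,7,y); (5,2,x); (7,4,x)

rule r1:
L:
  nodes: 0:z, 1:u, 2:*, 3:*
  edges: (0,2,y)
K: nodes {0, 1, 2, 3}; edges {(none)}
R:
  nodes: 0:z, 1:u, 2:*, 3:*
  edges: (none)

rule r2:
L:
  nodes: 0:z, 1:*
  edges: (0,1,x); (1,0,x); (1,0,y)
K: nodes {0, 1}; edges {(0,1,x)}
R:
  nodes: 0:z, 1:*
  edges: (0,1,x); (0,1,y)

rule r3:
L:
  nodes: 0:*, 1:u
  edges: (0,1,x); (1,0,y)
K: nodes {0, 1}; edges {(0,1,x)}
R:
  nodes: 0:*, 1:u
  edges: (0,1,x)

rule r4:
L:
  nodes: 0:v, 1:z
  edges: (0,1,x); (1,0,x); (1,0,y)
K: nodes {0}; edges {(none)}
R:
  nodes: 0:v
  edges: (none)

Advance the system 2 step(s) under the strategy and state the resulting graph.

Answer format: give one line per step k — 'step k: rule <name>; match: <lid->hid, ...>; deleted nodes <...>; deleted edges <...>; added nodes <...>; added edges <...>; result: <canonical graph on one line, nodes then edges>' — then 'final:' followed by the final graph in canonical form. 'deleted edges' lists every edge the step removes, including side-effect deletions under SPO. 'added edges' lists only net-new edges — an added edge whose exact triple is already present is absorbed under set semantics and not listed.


step 1: rule r1; match: 0->4, 1->1, 2->5, 3->0; deleted nodes (none); deleted edges (4,5,y); added nodes (none); added edges (none); result: nodes: 0:w, 1:u, 2:v, 4:z, 5:w, 7:z edges: (0,5,y); (0,7,y); (2,0,x); (2,1,y); (4,7,y); (5,2,x); (7,4,x)
step 2: rule r1; match: 0->4, 1->1, 2->7, 3->0; deleted nodes (none); deleted edges (4,7,y); added nodes (none); added edges (none); result: nodes: 0:w, 1:u, 2:v, 4:z, 5:w, 7:z edges: (0,5,y); (0,7,y); (2,0,x); (2,1,y); (5,2,x); (7,4,x)
final:
nodes: 0:w, 1:u, 2:v, 4:z, 5:w, 7:z
edges: (0,5,y); (0,7,y); (2,0,x); (2,1,y); (5,2,x); (7,4,x)


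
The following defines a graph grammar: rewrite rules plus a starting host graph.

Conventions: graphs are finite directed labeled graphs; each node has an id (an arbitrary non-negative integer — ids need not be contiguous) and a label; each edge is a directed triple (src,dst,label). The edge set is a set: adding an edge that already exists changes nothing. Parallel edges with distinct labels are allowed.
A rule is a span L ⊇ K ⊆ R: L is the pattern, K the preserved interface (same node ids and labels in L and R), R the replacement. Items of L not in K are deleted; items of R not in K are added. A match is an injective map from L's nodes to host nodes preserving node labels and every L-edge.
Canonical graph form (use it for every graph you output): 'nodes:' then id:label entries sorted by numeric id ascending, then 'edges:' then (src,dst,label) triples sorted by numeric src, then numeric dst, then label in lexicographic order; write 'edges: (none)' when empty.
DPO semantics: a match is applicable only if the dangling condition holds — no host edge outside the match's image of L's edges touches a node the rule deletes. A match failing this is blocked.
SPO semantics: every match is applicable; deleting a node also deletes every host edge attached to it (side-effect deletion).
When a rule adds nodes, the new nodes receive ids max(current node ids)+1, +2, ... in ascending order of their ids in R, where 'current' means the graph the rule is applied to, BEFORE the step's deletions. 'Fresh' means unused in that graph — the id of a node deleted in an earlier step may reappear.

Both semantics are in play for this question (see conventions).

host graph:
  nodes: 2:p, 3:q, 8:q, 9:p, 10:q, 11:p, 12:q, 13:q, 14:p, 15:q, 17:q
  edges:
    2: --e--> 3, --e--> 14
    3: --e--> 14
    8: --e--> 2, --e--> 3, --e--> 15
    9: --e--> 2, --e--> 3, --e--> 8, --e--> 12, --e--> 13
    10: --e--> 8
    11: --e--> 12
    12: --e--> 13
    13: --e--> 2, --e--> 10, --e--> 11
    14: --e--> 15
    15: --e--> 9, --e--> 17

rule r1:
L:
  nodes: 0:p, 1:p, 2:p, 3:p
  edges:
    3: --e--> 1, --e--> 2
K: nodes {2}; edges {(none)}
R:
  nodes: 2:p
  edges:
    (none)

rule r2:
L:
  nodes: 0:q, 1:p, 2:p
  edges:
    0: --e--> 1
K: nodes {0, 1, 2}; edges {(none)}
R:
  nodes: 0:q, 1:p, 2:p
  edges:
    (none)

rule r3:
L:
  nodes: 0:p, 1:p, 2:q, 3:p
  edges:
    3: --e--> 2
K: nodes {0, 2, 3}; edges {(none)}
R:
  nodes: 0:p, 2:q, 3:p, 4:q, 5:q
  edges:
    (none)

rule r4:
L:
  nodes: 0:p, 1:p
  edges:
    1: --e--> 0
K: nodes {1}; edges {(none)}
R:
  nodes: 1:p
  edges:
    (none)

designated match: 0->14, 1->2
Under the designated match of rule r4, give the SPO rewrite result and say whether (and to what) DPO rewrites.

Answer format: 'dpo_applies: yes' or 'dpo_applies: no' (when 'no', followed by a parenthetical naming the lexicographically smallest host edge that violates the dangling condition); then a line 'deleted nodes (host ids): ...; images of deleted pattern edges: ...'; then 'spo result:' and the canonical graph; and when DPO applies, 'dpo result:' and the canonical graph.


dpo_applies: no
(the rule deletes node 14, which keeps host edge (3,14,e) outside the match image — the dangling condition fails, DPO blocks; SPO proceeds and side-deletes such edges)
deleted nodes (host ids): 14; images of deleted pattern edges: (2,14,e)
spo result:
nodes: 2:p, 3:q, 8:q, 9:p, 10:q, 11:p, 12:q, 13:q, 15:q, 17:q
edges: (2,3,e); (8,2,e); (8,3,e); (8,15,e); (9,2,e); (9,3,e); (9,8,e); (9,12,e); (9,13,e); (10,8,e); (11,12,e); (12,13,e); (13,2,e); (13,10,e); (13,11,e); (15,9,e); (15,17,e)


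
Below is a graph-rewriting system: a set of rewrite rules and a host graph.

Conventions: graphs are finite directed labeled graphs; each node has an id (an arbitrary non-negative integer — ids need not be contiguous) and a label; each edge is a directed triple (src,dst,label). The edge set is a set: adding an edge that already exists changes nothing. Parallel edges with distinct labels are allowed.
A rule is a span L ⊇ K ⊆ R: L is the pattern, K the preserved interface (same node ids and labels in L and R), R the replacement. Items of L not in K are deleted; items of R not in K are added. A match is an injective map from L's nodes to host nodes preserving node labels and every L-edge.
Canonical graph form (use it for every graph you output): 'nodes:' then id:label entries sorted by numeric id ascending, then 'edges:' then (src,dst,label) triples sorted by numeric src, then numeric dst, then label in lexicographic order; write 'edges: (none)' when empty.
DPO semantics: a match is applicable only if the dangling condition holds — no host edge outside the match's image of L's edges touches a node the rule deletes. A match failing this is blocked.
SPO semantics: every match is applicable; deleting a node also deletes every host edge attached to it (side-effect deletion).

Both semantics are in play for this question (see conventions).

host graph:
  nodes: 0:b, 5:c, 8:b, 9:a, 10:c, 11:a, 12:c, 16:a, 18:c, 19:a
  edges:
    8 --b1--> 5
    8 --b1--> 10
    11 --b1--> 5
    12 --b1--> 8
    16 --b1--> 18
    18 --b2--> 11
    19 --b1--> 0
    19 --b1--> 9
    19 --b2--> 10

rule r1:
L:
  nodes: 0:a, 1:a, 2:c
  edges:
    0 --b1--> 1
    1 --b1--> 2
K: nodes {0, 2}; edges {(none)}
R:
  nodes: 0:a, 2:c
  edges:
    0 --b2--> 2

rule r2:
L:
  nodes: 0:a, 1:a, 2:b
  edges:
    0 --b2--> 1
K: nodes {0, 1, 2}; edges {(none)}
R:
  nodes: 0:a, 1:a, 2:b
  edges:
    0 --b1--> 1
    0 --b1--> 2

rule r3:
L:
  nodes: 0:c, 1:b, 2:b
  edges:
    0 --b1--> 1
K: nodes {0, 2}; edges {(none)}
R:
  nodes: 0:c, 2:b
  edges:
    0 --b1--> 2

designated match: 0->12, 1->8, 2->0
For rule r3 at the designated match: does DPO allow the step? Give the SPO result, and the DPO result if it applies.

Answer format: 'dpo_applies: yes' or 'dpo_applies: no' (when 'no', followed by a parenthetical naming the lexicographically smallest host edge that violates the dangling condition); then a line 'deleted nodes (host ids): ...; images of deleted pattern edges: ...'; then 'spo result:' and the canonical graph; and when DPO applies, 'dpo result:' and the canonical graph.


dpo_applies: no
(the rule deletes node 8, which keeps host edge (8,5,b1) outside the match image — the dangling condition fails, DPO blocks; SPO proceeds and side-deletes such edges)
deleted nodes (host ids): 8; images of deleted pattern edges: (12,8,b1)
spo result:
nodes: 0:b, 5:c, 9:a, 10:c, 11:a, 12:c, 16:a, 18:c, 19:a
edges: (11,5,b1); (12,0,b1); (16,18,b1); (18,11,b2); (19,0,b1); (19,9,b1); (19,10,b2)


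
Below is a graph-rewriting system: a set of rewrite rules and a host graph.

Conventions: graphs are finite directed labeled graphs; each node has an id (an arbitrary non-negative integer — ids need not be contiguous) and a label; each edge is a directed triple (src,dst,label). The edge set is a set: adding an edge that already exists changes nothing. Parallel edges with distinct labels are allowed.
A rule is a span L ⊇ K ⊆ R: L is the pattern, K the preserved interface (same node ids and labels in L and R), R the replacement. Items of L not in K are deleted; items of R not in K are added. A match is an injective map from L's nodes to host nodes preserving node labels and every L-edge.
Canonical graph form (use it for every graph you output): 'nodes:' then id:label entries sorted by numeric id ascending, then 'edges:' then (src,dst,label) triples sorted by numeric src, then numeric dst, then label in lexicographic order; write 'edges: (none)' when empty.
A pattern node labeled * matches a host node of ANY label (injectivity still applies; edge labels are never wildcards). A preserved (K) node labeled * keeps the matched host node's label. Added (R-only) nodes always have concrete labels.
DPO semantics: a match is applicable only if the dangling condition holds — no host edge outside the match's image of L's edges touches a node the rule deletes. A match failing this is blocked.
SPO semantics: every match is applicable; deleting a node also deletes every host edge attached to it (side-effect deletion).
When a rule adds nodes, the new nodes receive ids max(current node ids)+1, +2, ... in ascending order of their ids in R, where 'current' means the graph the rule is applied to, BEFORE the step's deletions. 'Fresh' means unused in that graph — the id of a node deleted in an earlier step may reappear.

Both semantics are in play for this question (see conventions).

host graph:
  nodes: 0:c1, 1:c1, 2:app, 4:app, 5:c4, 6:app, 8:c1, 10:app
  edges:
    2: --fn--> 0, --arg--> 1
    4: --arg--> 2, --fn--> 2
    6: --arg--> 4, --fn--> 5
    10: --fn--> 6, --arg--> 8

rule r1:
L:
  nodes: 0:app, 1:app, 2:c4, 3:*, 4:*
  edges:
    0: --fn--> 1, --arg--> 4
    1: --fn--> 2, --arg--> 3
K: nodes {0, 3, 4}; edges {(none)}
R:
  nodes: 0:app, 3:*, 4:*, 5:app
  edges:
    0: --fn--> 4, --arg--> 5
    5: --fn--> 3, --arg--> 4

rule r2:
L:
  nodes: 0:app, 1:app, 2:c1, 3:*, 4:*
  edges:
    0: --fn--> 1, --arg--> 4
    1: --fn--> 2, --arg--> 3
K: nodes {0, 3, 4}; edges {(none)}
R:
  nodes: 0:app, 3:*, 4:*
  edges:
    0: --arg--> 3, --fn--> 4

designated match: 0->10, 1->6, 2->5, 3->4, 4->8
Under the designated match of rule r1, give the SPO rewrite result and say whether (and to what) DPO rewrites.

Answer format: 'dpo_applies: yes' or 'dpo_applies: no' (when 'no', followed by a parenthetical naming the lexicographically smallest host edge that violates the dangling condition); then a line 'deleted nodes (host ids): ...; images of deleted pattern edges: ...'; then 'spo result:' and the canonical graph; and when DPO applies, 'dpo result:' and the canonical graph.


dpo_applies: yes
deleted nodes (host ids): 5, 6; images of deleted pattern edges: (6,4,arg); (6,5,fn); (10,6,fn); (10,8,arg)
spo result:
nodes: 0:c1, 1:c1, 2:app, 4:app, 8:c1, 10:app, 11:app
edges: (2,0,fn); (2,1,arg); (4,2,arg); (4,2,fn); (10,8,fn); (10,11,arg); (11,4,fn); (11,8,arg)
dpo result:
nodes: 0:c1, 1:c1, 2:app, 4:app, 8:c1, 10:app, 11:app
edges: (2,0,fn); (2,1,arg); (4,2,arg); (4,2,fn); (10,8,fn); (10,11,arg); (11,4,fn); (11,8,arg)


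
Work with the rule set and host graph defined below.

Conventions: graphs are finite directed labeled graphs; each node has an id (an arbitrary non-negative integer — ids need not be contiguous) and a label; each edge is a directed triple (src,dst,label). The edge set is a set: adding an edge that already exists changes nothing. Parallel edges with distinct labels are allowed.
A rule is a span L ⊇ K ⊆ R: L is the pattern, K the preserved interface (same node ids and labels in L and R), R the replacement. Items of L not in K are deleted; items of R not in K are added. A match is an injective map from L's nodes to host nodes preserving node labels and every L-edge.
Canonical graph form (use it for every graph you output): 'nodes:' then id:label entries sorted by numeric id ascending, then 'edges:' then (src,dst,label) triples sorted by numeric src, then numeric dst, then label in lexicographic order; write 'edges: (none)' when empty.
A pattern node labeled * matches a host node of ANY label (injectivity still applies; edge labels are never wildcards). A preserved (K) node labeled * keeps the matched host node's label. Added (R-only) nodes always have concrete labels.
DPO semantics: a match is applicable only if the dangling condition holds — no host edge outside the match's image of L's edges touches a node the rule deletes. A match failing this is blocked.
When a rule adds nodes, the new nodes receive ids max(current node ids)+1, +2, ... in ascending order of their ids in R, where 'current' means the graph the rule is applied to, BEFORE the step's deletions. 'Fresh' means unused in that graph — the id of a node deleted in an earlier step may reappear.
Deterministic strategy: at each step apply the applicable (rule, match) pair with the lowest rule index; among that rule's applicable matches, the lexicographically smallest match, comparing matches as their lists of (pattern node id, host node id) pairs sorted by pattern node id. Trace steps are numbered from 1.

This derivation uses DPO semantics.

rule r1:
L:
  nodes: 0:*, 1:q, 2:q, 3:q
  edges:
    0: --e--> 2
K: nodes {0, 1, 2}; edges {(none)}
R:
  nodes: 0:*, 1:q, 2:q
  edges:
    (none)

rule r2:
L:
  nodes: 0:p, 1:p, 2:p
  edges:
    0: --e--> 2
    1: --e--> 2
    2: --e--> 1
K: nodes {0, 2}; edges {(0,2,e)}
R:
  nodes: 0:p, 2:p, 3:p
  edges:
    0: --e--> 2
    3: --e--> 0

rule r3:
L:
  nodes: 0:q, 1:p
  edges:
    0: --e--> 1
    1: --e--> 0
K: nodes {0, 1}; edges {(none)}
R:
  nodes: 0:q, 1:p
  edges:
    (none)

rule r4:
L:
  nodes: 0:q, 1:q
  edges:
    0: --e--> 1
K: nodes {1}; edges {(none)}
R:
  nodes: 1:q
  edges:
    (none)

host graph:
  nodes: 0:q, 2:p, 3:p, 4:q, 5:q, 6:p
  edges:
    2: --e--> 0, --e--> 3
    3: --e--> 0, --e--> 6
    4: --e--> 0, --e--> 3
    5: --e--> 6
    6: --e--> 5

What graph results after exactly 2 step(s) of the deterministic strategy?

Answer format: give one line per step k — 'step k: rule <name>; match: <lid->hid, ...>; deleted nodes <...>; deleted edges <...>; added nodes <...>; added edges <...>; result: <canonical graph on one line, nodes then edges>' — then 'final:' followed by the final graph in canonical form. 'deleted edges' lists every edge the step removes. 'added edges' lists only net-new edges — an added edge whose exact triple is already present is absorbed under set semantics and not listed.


step 1: rule r3; match: 0->5, 1->6; deleted nodes (none); deleted edges (5,6,e); (6,5,e); added nodes (none); added edges (none); result: nodes: 0:q, 2:p, 3:p, 4:q, 5:q, 6:p edges: (2,0,e); (2,3,e); (3,0,e); (3,6,e); (4,0,e); (4,3,e)
step 2: rule r1; match: 0->2, 1->4, 2->0, 3->5; deleted nodes 5; deleted edges (2,0,e); added nodes (none); added edges (none); result: nodes: 0:q, 2:p, 3:p, 4:q, 6:p edges: (2,3,e); (3,0,e); (3,6,e); (4,0,e); (4,3,e)
final:
nodes: 0:q, 2:p, 3:p, 4:q, 6:p
edges: (2,3,e); (3,0,e); (3,6,e); (4,0,e); (4,3,e)


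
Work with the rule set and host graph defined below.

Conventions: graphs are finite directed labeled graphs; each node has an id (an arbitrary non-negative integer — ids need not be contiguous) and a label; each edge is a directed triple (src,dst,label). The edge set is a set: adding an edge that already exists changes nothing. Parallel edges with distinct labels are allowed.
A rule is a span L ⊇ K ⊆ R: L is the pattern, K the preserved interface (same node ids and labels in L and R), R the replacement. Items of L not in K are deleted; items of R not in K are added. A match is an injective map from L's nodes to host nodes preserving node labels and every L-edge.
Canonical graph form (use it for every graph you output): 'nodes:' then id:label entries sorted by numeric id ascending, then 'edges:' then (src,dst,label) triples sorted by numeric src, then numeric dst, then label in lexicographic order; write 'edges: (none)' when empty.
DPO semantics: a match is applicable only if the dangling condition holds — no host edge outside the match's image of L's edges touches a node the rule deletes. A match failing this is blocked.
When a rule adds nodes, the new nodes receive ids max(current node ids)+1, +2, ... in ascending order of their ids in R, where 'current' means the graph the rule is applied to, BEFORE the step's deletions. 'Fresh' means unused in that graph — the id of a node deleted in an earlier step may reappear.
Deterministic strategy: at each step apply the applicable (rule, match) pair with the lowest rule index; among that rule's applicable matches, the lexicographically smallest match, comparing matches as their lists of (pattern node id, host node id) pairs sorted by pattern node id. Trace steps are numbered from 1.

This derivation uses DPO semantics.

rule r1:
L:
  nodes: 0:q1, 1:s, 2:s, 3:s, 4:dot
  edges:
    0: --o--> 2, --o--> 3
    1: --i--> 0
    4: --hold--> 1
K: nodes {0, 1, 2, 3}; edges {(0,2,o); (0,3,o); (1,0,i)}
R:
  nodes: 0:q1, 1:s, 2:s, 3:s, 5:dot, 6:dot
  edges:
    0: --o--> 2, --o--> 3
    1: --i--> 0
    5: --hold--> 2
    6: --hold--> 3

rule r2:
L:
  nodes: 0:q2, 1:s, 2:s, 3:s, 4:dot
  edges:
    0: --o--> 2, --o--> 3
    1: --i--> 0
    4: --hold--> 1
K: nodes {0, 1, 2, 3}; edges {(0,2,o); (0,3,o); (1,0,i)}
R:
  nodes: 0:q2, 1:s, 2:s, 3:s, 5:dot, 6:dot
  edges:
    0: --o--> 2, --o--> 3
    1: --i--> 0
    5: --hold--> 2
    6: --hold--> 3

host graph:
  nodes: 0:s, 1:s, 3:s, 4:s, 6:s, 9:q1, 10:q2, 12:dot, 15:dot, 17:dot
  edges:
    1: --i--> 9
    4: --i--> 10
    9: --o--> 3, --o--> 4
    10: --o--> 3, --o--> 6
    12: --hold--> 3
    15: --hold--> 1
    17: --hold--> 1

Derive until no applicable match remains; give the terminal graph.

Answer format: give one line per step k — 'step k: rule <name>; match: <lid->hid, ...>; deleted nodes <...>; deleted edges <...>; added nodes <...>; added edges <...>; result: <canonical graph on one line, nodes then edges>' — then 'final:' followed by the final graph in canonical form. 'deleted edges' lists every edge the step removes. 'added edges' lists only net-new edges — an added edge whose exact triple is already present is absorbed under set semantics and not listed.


step 1: rule r1; match: 0->9, 1->1, 2->3, 3->4, 4->15; deleted nodes 15; deleted edges (15,1,hold); added nodes 18, 19; added edges (18,3,hold); (19,4,hold); result: nodes: 0:s, 1:s, 3:s, 4:s, 6:s, 9:q1, 10:q2, 12:dot, 17:dot, 18:dot, 19:dot edges: (1,9,i); (4,10,i); (9,3,o); (9,4,o); (10,3,o); (10,6,o); (12,3,hold); (17,1,hold); (18,3,hold); (19,4,hold)
step 2: rule r1; match: 0->9, 1->1, 2->3, 3->4, 4->17; deleted nodes 17; deleted edges (17,1,hold); added nodes 20, 21; added edges (20,3,hold); (21,4,hold); result: nodes: 0:s, 1:s, 3:s, 4:s, 6:s, 9:q1, 10:q2, 12:dot, 18:dot, 19:dot, 20:dot, 21:dot edges: (1,9,i); (4,10,i); (9,3,o); (9,4,o); (10,3,o); (10,6,o); (12,3,hold); (18,3,hold); (19,4,hold); (20,3,hold); (21,4,hold)
step 3: rule r2; match: 0->10, 1->4, 2->3, 3->6, 4->19; deleted nodes 19; deleted edges (19,4,hold); added nodes 22, 23; added edges (22,3,hold); (23,6,hold); result: nodes: 0:s, 1:s, 3:s, 4:s, 6:s, 9:q1, 10:q2, 12:dot, 18:dot, 20:dot, 21:dot, 22:dot, 23:dot edges: (1,9,i); (4,10,i); (9,3,o); (9,4,o); (10,3,o); (10,6,o); (12,3,hold); (18,3,hold); (20,3,hold); (21,4,hold); (22,3,hold); (23,6,hold)
step 4: rule r2; match: 0->10, 1->4, 2->3, 3->6, 4->21; deleted nodes 21; deleted edges (21,4,hold); added nodes 24, 25; added edges (24,3,hold); (25,6,hold); result: nodes: 0:s, 1:s, 3:s, 4:s, 6:s, 9:q1, 10:q2, 12:dot, 18:dot, 20:dot, 22:dot, 23:dot, 24:dot, 25:dot edges: (1,9,i); (4,10,i); (9,3,o); (9,4,o); (10,3,o); (10,6,o); (12,3,hold); (18,3,hold); (20,3,hold); (22,3,hold); (23,6,hold); (24,3,hold); (25,6,hold)
final:
nodes: 0:s, 1:s, 3:s, 4:s, 6:s, 9:q1, 10:q2, 12:dot, 18:dot, 20:dot, 22:dot, 23:dot, 24:dot, 25:dot
edges: (1,9,i); (4,10,i); (9,3,o); (9,4,o); (10,3,o); (10,6,o); (12,3,hold); (18,3,hold); (20,3,hold); (22,3,hold); (23,6,hold); (24,3,hold); (25,6,hold)


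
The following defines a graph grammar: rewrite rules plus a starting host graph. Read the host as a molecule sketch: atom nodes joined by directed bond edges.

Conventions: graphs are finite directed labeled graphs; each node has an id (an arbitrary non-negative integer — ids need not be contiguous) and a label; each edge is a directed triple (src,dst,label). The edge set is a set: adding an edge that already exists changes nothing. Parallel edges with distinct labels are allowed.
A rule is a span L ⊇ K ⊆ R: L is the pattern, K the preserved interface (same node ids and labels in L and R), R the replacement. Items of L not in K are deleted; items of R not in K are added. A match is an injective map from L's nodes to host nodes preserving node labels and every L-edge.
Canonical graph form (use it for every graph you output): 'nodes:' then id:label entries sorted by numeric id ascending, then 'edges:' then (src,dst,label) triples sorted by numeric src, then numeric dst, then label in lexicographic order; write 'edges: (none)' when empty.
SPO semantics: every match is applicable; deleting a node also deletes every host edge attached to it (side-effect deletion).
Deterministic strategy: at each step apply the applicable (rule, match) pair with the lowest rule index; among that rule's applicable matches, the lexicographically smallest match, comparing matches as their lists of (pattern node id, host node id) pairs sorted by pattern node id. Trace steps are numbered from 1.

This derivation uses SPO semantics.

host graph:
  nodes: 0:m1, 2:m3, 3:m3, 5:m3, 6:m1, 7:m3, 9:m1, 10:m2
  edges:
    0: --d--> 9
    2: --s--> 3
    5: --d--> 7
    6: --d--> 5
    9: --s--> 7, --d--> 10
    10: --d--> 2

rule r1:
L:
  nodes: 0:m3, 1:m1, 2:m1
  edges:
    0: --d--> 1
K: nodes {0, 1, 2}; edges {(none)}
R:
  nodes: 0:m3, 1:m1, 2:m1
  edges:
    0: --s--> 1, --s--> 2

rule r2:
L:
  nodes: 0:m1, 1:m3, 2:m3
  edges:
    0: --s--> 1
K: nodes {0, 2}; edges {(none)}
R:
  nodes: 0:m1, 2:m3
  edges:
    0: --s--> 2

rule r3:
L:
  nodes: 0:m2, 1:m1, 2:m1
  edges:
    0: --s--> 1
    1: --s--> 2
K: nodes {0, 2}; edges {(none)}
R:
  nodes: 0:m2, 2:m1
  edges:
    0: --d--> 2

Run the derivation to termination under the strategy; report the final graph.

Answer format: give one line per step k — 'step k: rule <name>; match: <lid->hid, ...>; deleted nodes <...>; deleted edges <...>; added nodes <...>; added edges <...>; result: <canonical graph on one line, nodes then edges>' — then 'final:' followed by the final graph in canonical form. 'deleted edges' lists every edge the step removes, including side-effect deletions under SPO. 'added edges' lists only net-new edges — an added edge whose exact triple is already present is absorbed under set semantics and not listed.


step 1: rule r2; match: 0->9, 1->7, 2->2; deleted nodes 7; deleted edges (5,7,d); (9,7,s); added nodes (none); added edges (9,2,s); result: nodes: 0:m1, 2:m3, 3:m3, 5:m3, 6:m1, 9:m1, 10:m2 edges: (0,9,d); (2,3,s); (6,5,d); (9,2,s); (9,10,d); (10,2,d)
step 2: rule r2; match: 0->9, 1->2, 2->3; deleted nodes 2; deleted edges (2,3,s); (9,2,s); (10,2,d); added nodes (none); added edges (9,3,s); result: nodes: 0:m1, 3:m3, 5:m3, 6:m1, 9:m1, 10:m2 edges: (0,9,d); (6,5,d); (9,3,s); (9,10,d)
step 3: rule r2; match: 0->9, 1->3, 2->5; deleted nodes 3; deleted edges (9,3,s); added nodes (none); added edges (9,5,s); result: nodes: 0:m1, 5:m3, 6:m1, 9:m1, 10:m2 edges: (0,9,d); (6,5,d); (9,5,s); (9,10,d)
final:
nodes: 0:m1, 5:m3, 6:m1, 9:m1, 10:m2
edges: (0,9,d); (6,5,d); (9,5,s); (9,10,d)


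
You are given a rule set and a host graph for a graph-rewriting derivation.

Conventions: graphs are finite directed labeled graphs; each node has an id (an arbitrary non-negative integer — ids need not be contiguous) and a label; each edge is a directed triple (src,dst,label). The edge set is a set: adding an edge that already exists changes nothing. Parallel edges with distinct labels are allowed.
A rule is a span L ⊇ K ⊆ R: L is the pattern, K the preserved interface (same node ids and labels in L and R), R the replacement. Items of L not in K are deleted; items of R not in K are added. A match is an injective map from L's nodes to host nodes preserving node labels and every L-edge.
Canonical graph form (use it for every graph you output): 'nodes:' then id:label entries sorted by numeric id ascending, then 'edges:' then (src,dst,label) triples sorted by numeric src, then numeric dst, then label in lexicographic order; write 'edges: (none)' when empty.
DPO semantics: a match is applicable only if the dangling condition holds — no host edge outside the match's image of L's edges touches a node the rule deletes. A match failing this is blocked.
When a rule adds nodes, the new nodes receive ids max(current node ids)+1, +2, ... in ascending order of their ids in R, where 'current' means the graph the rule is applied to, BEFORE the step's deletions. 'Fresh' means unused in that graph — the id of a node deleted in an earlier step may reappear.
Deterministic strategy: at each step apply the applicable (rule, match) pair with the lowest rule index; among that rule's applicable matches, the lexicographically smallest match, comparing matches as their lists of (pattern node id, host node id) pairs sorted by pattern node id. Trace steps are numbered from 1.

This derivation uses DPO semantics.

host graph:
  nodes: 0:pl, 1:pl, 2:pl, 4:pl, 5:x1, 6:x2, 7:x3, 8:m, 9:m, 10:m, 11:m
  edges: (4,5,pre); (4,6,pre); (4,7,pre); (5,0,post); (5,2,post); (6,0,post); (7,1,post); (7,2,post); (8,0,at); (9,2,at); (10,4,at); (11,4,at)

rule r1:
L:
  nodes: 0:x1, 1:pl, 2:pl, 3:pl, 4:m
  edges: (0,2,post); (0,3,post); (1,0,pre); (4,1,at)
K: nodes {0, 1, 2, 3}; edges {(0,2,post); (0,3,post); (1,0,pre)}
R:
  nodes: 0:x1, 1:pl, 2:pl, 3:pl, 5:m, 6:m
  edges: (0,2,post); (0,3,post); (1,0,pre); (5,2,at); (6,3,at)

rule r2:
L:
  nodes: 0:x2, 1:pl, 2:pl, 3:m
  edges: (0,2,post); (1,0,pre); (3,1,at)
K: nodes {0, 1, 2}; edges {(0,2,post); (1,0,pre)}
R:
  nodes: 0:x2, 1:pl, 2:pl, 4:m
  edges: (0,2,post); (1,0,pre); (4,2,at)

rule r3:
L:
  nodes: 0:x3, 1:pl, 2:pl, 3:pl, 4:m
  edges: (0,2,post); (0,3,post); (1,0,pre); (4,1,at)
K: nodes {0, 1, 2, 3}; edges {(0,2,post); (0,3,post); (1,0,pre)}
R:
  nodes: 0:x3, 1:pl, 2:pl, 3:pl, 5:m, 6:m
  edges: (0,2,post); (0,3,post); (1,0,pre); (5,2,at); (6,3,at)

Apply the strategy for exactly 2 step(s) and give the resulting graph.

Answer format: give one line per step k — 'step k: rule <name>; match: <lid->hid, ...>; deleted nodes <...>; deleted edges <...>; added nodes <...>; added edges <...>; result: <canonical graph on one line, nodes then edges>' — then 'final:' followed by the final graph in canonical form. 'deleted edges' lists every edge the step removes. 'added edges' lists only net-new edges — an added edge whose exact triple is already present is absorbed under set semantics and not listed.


step 1: rule r1; match: 0->5, 1->4, 2->0, 3->2, 4->10; deleted nodes 10; deleted edges (10,4,at); added nodes 12, 13; added edges (12,0,at); (13,2,at); result: nodes: 0:pl, 1:pl, 2:pl, 4:pl, 5:x1, 6:x2, 7:x3, 8:m, 9:m, 11:m, 12:m, 13:m edges: (4,5,pre); (4,6,pre); (4,7,pre); (5,0,post); (5,2,post); (6,0,post); (7,1,post); (7,2,post); (8,0,at); (9,2,at); (11,4,at); (12,0,at); (13,2,at)
step 2: rule r1; match: 0->5, 1->4, 2->0, 3->2, 4->11; deleted nodes 11; deleted edges (11,4,at); added nodes 14, 15; added edges (14,0,at); (15,2,at); result: nodes: 0:pl, 1:pl, 2:pl, 4:pl, 5:x1, 6:x2, 7:x3, 8:m, 9:m, 12:m, 13:m, 14:m, 15:m edges: (4,5,pre); (4,6,pre); (4,7,pre); (5,0,post); (5,2,post); (6,0,post); (7,1,post); (7,2,post); (8,0,at); (9,2,at); (12,0,at); (13,2,at); (14,0,at); (15,2,at)
final:
nodes: 0:pl, 1:pl, 2:pl, 4:pl, 5:x1, 6:x2, 7:x3, 8:m, 9:m, 12:m, 13:m, 14:m, 15:m
edges: (4,5,pre); (4,6,pre); (4,7,pre); (5,0,post); (5,2,post); (6,0,post); (7,1,post); (7,2,post); (8,0,at); (9,2,at); (12,0,at); (13,2,at); (14,0,at); (15,2,at)


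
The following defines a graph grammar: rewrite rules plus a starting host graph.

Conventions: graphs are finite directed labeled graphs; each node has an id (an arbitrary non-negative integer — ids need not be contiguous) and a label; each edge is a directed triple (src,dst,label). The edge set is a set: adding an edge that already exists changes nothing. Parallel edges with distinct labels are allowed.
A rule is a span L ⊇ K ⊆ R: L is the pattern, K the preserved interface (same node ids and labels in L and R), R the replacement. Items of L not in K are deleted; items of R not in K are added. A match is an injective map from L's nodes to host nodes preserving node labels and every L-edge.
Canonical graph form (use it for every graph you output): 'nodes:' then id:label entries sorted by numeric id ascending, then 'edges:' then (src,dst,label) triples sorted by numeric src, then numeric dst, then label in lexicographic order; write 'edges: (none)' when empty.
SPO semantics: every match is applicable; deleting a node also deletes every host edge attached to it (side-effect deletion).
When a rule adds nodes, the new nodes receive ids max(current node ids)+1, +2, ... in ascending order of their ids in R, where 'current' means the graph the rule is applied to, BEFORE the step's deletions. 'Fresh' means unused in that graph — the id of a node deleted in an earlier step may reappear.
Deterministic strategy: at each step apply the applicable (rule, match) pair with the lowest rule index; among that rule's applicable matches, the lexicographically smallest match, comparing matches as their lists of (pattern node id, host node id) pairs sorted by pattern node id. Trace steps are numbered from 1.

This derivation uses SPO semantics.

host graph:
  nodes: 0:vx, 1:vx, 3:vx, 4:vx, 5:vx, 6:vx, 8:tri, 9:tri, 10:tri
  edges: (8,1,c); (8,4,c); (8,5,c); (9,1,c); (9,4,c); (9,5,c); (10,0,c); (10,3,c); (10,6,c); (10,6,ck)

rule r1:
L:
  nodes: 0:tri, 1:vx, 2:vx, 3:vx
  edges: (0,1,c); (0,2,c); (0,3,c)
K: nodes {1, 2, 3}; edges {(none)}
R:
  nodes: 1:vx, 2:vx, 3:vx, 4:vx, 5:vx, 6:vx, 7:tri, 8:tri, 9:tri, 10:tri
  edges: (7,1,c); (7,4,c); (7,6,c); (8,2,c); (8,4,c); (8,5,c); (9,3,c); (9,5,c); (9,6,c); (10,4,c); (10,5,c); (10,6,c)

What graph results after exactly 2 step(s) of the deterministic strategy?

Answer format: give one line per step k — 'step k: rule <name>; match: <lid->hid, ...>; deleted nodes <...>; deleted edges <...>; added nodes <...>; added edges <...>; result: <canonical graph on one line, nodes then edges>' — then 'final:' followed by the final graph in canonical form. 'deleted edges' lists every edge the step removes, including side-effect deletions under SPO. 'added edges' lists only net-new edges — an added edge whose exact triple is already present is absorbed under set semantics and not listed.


step 1: rule r1; match: 0->8, 1->1, 2->4, 3->5; deleted nodes 8; deleted edges (8,1,c); (8,4,c); (8,5,c); added nodes 11, 12, 13, 14, 15, 16, 17; added edges (14,1,c); (14,11,c); (14,13,c); (15,4,c); (15,11,c); (15,12,c); (16,5,c); (16,12,c); (16,13,c); (17,11,c); (17,12,c); (17,13,c); result: nodes: 0:vx, 1:vx, 3:vx, 4:vx, 5:vx, 6:vx, 9:tri, 10:tri, 11:vx, 12:vx, 13:vx, 14:tri, 15:tri, 16:tri, 17:tri edges: (9,1,c); (9,4,c); (9,5,c); (10,0,c); (10,3,c); (10,6,c); (10,6,ck); (14,1,c); (14,11,c); (14,13,c); (15,4,c); (15,11,c); (15,12,c); (16,5,c); (16,12,c); (16,13,c); (17,11,c); (17,12,c); (17,13,c)
step 2: rule r1; match: 0->9, 1->1, 2->4, 3->5; deleted nodes 9; deleted edges (9,1,c); (9,4,c); (9,5,c); added nodes 18, 19, 20, 21, 22, 23, 24; added edges (21,1,c); (21,18,c); (21,20,c); (22,4,c); (22,18,c); (22,19,c); (23,5,c); (23,19,c); (23,20,c); (24,18,c); (24,19,c); (24,20,c); result: nodes: 0:vx, 1:vx, 3:vx, 4:vx, 5:vx, 6:vx, 10:tri, 11:vx, 12:vx, 13:vx, 14:tri, 15:tri, 16:tri, 17:tri, 18:vx, 19:vx, 20:vx, 21:tri, 22:tri, 23:tri, 24:tri edges: (10,0,c); (10,3,c); (10,6,c); (10,6,ck); (14,1,c); (14,11,c); (14,13,c); (15,4,c); (15,11,c); (15,12,c); (16,5,c); (16,12,c); (16,13,c); (17,11,c); (17,12,c); (17,13,c); (21,1,c); (21,18,c); (21,20,c); (22,4,c); (22,18,c); (22,19,c); (23,5,c); (23,19,c); (23,20,c); (24,18,c); (24,19,c); (24,20,c)
final:
nodes: 0:vx, 1:vx, 3:vx, 4:vx, 5:vx, 6:vx, 10:tri, 11:vx, 12:vx, 13:vx, 14:tri, 15:tri, 16:tri, 17:tri, 18:vx, 19:vx, 20:vx, 21:tri, 22:tri, 23:tri, 24:tri
edges: (10,0,c); (10,3,c); (10,6,c); (10,6,ck); (14,1,c); (14,11,c); (14,13,c); (15,4,c); (15,11,c); (15,12,c); (16,5,c); (16,12,c); (16,13,c); (17,11,c); (17,12,c); (17,13,c); (21,1,c); (21,18,c); (21,20,c); (22,4,c); (22,18,c); (22,19,c); (23,5,c); (23,19,c); (23,20,c); (24,18,c); (24,19,c); (24,20,c)


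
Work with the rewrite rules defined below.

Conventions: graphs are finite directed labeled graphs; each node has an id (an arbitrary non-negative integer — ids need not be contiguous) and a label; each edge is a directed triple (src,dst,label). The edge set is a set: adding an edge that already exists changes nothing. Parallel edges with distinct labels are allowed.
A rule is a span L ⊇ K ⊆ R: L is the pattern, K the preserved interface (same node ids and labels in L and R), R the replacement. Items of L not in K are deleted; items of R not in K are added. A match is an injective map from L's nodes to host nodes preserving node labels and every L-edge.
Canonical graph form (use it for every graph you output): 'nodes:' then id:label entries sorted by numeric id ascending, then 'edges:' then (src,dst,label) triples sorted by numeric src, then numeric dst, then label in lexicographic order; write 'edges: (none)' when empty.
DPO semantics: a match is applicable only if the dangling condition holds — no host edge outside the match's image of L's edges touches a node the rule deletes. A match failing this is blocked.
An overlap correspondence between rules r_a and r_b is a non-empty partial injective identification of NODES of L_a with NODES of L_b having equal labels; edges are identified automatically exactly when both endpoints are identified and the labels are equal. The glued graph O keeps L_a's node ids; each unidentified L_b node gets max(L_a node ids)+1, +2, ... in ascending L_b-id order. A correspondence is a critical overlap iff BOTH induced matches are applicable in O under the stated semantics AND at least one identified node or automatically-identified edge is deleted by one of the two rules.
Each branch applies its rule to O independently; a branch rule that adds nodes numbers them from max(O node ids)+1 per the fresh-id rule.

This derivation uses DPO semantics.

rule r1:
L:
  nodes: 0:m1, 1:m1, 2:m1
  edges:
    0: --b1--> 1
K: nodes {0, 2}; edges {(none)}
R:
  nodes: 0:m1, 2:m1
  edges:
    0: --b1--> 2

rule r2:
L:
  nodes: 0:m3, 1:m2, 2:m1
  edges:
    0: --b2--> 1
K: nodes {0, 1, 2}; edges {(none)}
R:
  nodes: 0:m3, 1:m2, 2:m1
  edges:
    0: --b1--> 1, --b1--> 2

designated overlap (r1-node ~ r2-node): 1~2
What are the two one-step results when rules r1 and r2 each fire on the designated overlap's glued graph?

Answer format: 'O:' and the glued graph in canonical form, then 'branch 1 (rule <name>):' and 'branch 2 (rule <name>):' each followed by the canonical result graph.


O:
nodes: 0:m1, 1:m1, 2:m1, 3:m3, 4:m2
edges: (0,1,b1); (3,4,b2)
branch 1 (rule r1):
nodes: 0:m1, 2:m1, 3:m3, 4:m2
edges: (0,2,b1); (3,4,b2)
branch 2 (rule r2):
nodes: 0:m1, 1:m1, 2:m1, 3:m3, 4:m2
edges: (0,1,b1); (3,1,b1); (3,4,b1)


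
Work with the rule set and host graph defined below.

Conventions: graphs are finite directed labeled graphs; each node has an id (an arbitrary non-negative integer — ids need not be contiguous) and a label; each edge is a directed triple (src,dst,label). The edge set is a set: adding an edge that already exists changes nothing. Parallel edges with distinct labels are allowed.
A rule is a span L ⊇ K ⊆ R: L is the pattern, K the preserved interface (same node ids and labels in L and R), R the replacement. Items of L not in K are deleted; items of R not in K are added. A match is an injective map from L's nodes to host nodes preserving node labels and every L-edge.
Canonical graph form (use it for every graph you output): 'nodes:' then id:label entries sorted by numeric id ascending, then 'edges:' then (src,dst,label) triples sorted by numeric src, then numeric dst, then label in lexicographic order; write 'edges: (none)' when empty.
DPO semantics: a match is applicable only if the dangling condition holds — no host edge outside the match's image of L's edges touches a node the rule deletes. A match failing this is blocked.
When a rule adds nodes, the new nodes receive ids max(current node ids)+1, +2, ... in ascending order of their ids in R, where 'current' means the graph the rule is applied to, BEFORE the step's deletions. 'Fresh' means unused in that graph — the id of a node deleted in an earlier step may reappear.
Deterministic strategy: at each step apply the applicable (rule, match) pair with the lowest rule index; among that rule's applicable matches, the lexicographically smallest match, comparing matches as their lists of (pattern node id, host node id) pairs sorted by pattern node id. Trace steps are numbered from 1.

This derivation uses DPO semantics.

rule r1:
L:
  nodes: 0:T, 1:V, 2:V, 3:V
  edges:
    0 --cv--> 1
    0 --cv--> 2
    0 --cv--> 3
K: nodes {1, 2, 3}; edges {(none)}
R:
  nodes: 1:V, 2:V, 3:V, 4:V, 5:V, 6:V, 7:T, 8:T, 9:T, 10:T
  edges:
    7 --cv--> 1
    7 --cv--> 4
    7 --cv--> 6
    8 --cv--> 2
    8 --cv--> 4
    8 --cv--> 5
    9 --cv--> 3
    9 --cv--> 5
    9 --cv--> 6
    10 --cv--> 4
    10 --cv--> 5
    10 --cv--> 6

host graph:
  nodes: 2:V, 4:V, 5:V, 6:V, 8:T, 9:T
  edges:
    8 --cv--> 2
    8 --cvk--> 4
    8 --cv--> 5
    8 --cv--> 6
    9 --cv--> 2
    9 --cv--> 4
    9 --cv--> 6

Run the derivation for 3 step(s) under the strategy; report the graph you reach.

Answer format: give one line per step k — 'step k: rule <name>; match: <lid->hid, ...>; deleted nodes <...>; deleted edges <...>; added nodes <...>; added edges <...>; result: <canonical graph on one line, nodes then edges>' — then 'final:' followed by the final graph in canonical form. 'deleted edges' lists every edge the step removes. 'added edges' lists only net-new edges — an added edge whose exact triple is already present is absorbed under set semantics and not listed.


step 1: rule r1; match: 0->9, 1->2, 2->4, 3->6; deleted nodes 9; deleted edges (9,2,cv); (9,4,cv); (9,6,cv); added nodes 10, 11, 12, 13, 14, 15, 16; added edges (13,2,cv); (13,10,cv); (13,12,cv); (14,4,cv); (14,10,cv); (14,11,cv); (15,6,cv); (15,11,cv); (15,12,cv); (16,10,cv); (16,11,cv); (16,12,cv); result: nodes: 2:V, 4:V, 5:V, 6:V, 8:T, 10:V, 11:V, 12:V, 13:T, 14:T, 15:T, 16:T edges: (8,2,cv); (8,4,cvk); (8,5,cv); (8,6,cv); (13,2,cv); (13,10,cv); (13,12,cv); (14,4,cv); (14,10,cv); (14,11,cv); (15,6,cv); (15,11,cv); (15,12,cv); (16,10,cv); (16,11,cv); (16,12,cv)
step 2: rule r1; match: 0->13, 1->2, 2->10, 3->12; deleted nodes 13; deleted edges (13,2,cv); (13,10,cv); (13,12,cv); added nodes 17, 18, 19, 20, 21, 22, 23; added edges (20,2,cv); (20,17,cv); (20,19,cv); (21,10,cv); (21,17,cv); (21,18,cv); (22,12,cv); (22,18,cv); (22,19,cv); (23,17,cv); (23,18,cv); (23,19,cv); result: nodes: 2:V, 4:V, 5:V, 6:V, 8:T, 10:V, 11:V, 12:V, 14:T, 15:T, 16:T, 17:V, 18:V, 19:V, 20:T, 21:T, 22:T, 23:T edges: (8,2,cv); (8,4,cvk); (8,5,cv); (8,6,cv); (14,4,cv); (14,10,cv); (14,11,cv); (15,6,cv); (15,11,cv); (15,12,cv); (16,10,cv); (16,11,cv); (16,12,cv); (20,2,cv); (20,17,cv); (20,19,cv); (21,10,cv); (21,17,cv); (21,18,cv); (22,12,cv); (22,18,cv); (22,19,cv); (23,17,cv); (23,18,cv); (23,19,cv)
step 3: rule r1; match: 0->14, 1->4, 2->10, 3->11; deleted nodes 14; deleted edges (14,4,cv); (14,10,cv); (14,11,cv); added nodes 24, 25, 26, 27, 28, 29, 30; added edges (27,4,cv); (27,24,cv); (27,26,cv); (28,10,cv); (28,24,cv); (28,25,cv); (29,11,cv); (29,25,cv); (29,26,cv); (30,24,cv); (30,25,cv); (30,26,cv); result: nodes: 2:V, 4:V, 5:V, 6:V, 8:T, 10:V, 11:V, 12:V, 15:T, 16:T, 17:V, 18:V, 19:V, 20:T, 21:T, 22:T, 23:T, 24:V, 25:V, 26:V, 27:T, 28:T, 29:T, 30:T edges: (8,2,cv); (8,4,cvk); (8,5,cv); (8,6,cv); (15,6,cv); (15,11,cv); (15,12,cv); (16,10,cv); (16,11,cv); (16,12,cv); (20,2,cv); (20,17,cv); (20,19,cv); (21,10,cv); (21,17,cv); (21,18,cv); (22,12,cv); (22,18,cv); (22,19,cv); (23,17,cv); (23,18,cv); (23,19,cv); (27,4,cv); (27,24,cv); (27,26,cv); (28,10,cv); (28,24,cv); (28,25,cv); (29,11,cv); (29,25,cv); (29,26,cv); (30,24,cv); (30,25,cv); (30,26,cv)
final:
nodes: 2:V, 4:V, 5:V, 6:V, 8:T, 10:V, 11:V, 12:V, 15:T, 16:T, 17:V, 18:V, 19:V, 20:T, 21:T, 22:T, 23:T, 24:V, 25:V, 26:V, 27:T, 28:T, 29:T, 30:T
edges: (8,2,cv); (8,4,cvk); (8,5,cv); (8,6,cv); (15,6,cv); (15,11,cv); (15,12,cv); (16,10,cv); (16,11,cv); (16,12,cv); (20,2,cv); (20,17,cv); (20,19,cv); (21,10,cv); (21,17,cv); (21,18,cv); (22,12,cv); (22,18,cv); (22,19,cv); (23,17,cv); (23,18,cv); (23,19,cv); (27,4,cv); (27,24,cv); (27,26,cv); (28,10,cv); (28,24,cv); (28,25,cv); (29,11,cv); (29,25,cv); (29,26,cv); (30,24,cv); (30,25,cv); (30,26,cv)
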